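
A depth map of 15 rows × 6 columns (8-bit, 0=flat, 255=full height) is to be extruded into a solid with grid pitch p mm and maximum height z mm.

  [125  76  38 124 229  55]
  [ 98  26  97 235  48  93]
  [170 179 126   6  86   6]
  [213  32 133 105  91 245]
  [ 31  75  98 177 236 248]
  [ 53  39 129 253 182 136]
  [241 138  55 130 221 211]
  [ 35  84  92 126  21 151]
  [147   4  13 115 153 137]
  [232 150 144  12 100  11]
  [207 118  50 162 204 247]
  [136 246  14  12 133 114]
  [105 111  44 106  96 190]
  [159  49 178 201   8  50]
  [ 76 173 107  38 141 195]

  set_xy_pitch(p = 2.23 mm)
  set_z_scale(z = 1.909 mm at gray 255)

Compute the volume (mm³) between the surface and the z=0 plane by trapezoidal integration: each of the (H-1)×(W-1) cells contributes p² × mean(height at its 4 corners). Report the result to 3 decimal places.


299.755

height_mm = gray/255 × 1.909; cell vol = 2.23² × mean(4 corners)
unit = 2.23² × 1.909 / (4×255) = 0.00930712 mm³ per gray-sum
row 0: Σ corner-gray over 5 cells = 2117  → 19.7032
row 1: Σ corner-gray over 5 cells = 1973  → 18.3630
row 2: Σ corner-gray over 5 cells = 2150  → 20.0103
row 3: Σ corner-gray over 5 cells = 2631  → 24.4870
row 4: Σ corner-gray over 5 cells = 2846  → 26.4881
row 5: Σ corner-gray over 5 cells = 2935  → 27.3164
row 6: Σ corner-gray over 5 cells = 2372  → 22.0765
row 7: Σ corner-gray over 5 cells = 1686  → 15.6918
row 8: Σ corner-gray over 5 cells = 1909  → 17.7673
row 9: Σ corner-gray over 5 cells = 2577  → 23.9845
row 10: Σ corner-gray over 5 cells = 2582  → 24.0310
row 11: Σ corner-gray over 5 cells = 2069  → 19.2564
row 12: Σ corner-gray over 5 cells = 2090  → 19.4519
row 13: Σ corner-gray over 5 cells = 2270  → 21.1272
Σ rows: total corner-gray = 32207  → 299.7545 mm³


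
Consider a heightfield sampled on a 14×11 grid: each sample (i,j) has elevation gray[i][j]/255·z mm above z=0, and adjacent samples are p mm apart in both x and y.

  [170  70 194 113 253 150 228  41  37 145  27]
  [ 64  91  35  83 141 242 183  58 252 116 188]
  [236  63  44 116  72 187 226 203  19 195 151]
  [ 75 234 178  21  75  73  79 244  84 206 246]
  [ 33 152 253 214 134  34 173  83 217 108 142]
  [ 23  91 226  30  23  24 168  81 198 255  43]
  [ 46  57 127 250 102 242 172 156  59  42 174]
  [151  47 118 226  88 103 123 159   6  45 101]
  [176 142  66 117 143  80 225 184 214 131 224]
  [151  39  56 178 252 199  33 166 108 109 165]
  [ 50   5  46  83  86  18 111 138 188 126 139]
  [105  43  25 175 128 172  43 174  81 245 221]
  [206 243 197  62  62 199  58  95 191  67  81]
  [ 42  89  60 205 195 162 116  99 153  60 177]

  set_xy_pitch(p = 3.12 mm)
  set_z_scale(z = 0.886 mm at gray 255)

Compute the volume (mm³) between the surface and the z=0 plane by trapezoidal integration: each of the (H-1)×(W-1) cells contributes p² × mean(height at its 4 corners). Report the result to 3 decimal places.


height_mm = gray/255 × 0.886; cell vol = 3.12² × mean(4 corners)
unit = 3.12² × 0.886 / (4×255) = 0.00845557 mm³ per gray-sum
row 0: Σ corner-gray over 10 cells = 5313  → 44.9244
row 1: Σ corner-gray over 10 cells = 5291  → 44.7384
row 2: Σ corner-gray over 10 cells = 5346  → 45.2035
row 3: Σ corner-gray over 10 cells = 5620  → 47.5203
row 4: Σ corner-gray over 10 cells = 5169  → 43.7068
row 5: Σ corner-gray over 10 cells = 4892  → 41.3646
row 6: Σ corner-gray over 10 cells = 4716  → 39.8765
row 7: Σ corner-gray over 10 cells = 5086  → 43.0050
row 8: Σ corner-gray over 10 cells = 5600  → 47.3512
row 9: Σ corner-gray over 10 cells = 4387  → 37.0946
row 10: Σ corner-gray over 10 cells = 4289  → 36.2659
row 11: Σ corner-gray over 10 cells = 5133  → 43.4024
row 12: Σ corner-gray over 10 cells = 5132  → 43.3940
Σ rows: total corner-gray = 65974  → 557.8476 mm³

557.848


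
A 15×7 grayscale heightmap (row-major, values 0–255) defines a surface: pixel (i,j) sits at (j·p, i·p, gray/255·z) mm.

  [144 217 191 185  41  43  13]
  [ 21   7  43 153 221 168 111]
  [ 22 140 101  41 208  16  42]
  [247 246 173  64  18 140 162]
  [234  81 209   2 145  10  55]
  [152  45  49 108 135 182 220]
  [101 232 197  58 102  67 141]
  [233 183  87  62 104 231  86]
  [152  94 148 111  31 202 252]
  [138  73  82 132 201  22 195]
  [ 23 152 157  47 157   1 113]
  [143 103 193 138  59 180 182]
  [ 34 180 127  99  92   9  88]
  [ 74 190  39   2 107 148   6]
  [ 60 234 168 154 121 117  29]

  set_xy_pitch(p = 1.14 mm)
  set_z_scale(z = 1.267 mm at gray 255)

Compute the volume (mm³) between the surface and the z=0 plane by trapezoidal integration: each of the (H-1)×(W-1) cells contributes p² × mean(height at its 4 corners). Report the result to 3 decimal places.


height_mm = gray/255 × 1.267; cell vol = 1.14² × mean(4 corners)
unit = 1.14² × 1.267 / (4×255) = 0.00161431 mm³ per gray-sum
row 0: Σ corner-gray over 6 cells = 2827  → 4.5636
row 1: Σ corner-gray over 6 cells = 2392  → 3.8614
row 2: Σ corner-gray over 6 cells = 2767  → 4.4668
row 3: Σ corner-gray over 6 cells = 2874  → 4.6395
row 4: Σ corner-gray over 6 cells = 2593  → 4.1859
row 5: Σ corner-gray over 6 cells = 2964  → 4.7848
row 6: Σ corner-gray over 6 cells = 3207  → 5.1771
row 7: Σ corner-gray over 6 cells = 3229  → 5.2126
row 8: Σ corner-gray over 6 cells = 2929  → 4.7283
row 9: Σ corner-gray over 6 cells = 2517  → 4.0632
row 10: Σ corner-gray over 6 cells = 2835  → 4.5766
row 11: Σ corner-gray over 6 cells = 2807  → 4.5314
row 12: Σ corner-gray over 6 cells = 2188  → 3.5321
row 13: Σ corner-gray over 6 cells = 2729  → 4.4054
Σ rows: total corner-gray = 38858  → 62.7287 mm³

62.729


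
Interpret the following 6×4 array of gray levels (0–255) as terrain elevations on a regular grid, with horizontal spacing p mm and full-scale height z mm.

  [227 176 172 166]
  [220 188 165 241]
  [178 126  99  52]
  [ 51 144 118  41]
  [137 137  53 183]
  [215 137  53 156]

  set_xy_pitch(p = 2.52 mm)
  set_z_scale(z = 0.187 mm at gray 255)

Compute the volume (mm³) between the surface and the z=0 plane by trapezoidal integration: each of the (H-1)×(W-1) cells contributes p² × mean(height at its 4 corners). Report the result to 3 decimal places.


height_mm = gray/255 × 0.187; cell vol = 2.52² × mean(4 corners)
unit = 2.52² × 0.187 / (4×255) = 0.00116424 mm³ per gray-sum
row 0: Σ corner-gray over 3 cells = 2256  → 2.6265
row 1: Σ corner-gray over 3 cells = 1847  → 2.1504
row 2: Σ corner-gray over 3 cells = 1296  → 1.5089
row 3: Σ corner-gray over 3 cells = 1316  → 1.5321
row 4: Σ corner-gray over 3 cells = 1451  → 1.6893
Σ rows: total corner-gray = 8166  → 9.5072 mm³

9.507


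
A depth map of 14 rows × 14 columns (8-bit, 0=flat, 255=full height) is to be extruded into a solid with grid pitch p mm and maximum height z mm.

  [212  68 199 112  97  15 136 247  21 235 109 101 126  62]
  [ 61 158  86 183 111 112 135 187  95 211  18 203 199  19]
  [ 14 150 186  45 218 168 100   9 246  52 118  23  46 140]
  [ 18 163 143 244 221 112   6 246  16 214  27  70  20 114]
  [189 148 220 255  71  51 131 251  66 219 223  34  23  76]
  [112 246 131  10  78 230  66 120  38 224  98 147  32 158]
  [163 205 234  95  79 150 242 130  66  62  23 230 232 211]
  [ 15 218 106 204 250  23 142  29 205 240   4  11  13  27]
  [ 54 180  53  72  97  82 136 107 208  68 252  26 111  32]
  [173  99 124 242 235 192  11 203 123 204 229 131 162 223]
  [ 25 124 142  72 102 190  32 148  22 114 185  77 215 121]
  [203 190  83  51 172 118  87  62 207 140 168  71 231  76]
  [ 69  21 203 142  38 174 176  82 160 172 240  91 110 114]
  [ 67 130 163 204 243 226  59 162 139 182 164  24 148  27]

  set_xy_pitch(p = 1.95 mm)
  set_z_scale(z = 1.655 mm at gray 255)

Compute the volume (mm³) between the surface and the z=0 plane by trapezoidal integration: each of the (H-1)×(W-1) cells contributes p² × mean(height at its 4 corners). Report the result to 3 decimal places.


536.903

height_mm = gray/255 × 1.655; cell vol = 1.95² × mean(4 corners)
unit = 1.95² × 1.655 / (4×255) = 0.00616974 mm³ per gray-sum
row 0: Σ corner-gray over 13 cells = 6682  → 41.2262
row 1: Σ corner-gray over 13 cells = 6352  → 39.1902
row 2: Σ corner-gray over 13 cells = 5972  → 36.8457
row 3: Σ corner-gray over 13 cells = 6745  → 41.6149
row 4: Σ corner-gray over 13 cells = 6759  → 41.7013
row 5: Σ corner-gray over 13 cells = 6980  → 43.0648
row 6: Σ corner-gray over 13 cells = 6802  → 41.9666
row 7: Σ corner-gray over 13 cells = 5802  → 35.7968
row 8: Σ corner-gray over 13 cells = 7176  → 44.2741
row 9: Σ corner-gray over 13 cells = 7298  → 45.0268
row 10: Σ corner-gray over 13 cells = 6431  → 39.6776
row 11: Σ corner-gray over 13 cells = 6840  → 42.2010
row 12: Σ corner-gray over 13 cells = 7183  → 44.3173
Σ rows: total corner-gray = 87022  → 536.9033 mm³


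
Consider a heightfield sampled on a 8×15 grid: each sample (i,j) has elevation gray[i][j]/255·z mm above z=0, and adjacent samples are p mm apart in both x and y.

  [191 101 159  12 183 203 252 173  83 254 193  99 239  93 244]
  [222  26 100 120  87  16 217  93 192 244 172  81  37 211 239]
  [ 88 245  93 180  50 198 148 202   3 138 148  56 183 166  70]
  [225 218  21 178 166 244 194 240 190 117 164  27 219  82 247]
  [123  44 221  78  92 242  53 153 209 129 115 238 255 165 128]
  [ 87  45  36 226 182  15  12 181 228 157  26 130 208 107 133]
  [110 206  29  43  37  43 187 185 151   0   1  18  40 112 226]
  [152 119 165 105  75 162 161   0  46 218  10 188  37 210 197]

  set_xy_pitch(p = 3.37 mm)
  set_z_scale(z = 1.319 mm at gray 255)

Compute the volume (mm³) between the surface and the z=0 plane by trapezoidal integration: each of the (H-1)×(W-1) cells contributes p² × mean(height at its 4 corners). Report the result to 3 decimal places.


762.499

height_mm = gray/255 × 1.319; cell vol = 3.37² × mean(4 corners)
unit = 3.37² × 1.319 / (4×255) = 0.014686 mm³ per gray-sum
row 0: Σ corner-gray over 14 cells = 8176  → 120.0730
row 1: Σ corner-gray over 14 cells = 7431  → 109.1319
row 2: Σ corner-gray over 14 cells = 8370  → 122.9221
row 3: Σ corner-gray over 14 cells = 8831  → 129.6923
row 4: Σ corner-gray over 14 cells = 7565  → 111.0998
row 5: Σ corner-gray over 14 cells = 5766  → 84.6797
row 6: Σ corner-gray over 14 cells = 5781  → 84.8999
Σ rows: total corner-gray = 51920  → 762.4987 mm³


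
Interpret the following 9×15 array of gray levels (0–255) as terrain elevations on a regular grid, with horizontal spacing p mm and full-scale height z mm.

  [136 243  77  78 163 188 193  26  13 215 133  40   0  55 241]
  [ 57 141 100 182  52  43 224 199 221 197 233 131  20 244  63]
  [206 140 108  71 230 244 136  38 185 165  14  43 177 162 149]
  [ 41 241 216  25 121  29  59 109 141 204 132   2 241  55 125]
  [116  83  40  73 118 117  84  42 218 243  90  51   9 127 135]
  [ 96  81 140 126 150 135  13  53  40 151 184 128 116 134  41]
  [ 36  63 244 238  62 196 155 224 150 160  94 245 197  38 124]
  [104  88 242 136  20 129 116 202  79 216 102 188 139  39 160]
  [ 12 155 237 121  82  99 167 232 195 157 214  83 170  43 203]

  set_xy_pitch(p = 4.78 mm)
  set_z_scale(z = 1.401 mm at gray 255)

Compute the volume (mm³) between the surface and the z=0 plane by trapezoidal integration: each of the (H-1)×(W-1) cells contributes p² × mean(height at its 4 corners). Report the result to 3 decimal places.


height_mm = gray/255 × 1.401; cell vol = 4.78² × mean(4 corners)
unit = 4.78² × 1.401 / (4×255) = 0.0313829 mm³ per gray-sum
row 0: Σ corner-gray over 14 cells = 7319  → 229.6918
row 1: Σ corner-gray over 14 cells = 7875  → 247.1407
row 2: Σ corner-gray over 14 cells = 7097  → 222.7248
row 3: Σ corner-gray over 14 cells = 6157  → 193.2248
row 4: Σ corner-gray over 14 cells = 5880  → 184.5317
row 5: Σ corner-gray over 14 cells = 7331  → 230.0684
row 6: Σ corner-gray over 14 cells = 7948  → 249.4317
row 7: Σ corner-gray over 14 cells = 7781  → 244.1907
Σ rows: total corner-gray = 57388  → 1801.0047 mm³

1801.005


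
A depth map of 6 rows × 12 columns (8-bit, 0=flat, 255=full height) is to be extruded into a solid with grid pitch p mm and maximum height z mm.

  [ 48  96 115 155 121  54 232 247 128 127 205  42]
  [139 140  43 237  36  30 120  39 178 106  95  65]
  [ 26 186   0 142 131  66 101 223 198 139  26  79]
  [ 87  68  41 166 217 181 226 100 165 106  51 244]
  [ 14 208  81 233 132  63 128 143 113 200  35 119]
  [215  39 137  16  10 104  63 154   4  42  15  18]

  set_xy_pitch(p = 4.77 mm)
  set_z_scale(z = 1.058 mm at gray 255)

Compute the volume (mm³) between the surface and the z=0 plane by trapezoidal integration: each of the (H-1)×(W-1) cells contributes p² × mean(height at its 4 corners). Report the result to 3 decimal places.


height_mm = gray/255 × 1.058; cell vol = 4.77² × mean(4 corners)
unit = 4.77² × 1.058 / (4×255) = 0.0236006 mm³ per gray-sum
row 0: Σ corner-gray over 11 cells = 5302  → 125.1302
row 1: Σ corner-gray over 11 cells = 4781  → 112.8343
row 2: Σ corner-gray over 11 cells = 5502  → 129.8503
row 3: Σ corner-gray over 11 cells = 5778  → 136.3640
row 4: Σ corner-gray over 11 cells = 4206  → 99.2639
Σ rows: total corner-gray = 25569  → 603.4426 mm³

603.443


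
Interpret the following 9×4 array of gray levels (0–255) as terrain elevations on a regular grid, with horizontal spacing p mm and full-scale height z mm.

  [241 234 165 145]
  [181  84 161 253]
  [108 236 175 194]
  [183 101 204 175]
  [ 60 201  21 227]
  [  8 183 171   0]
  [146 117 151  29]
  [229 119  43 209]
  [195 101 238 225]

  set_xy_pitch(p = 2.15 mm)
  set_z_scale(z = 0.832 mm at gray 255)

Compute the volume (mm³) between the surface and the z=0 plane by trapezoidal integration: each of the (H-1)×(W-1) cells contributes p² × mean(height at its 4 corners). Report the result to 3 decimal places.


53.368

height_mm = gray/255 × 0.832; cell vol = 2.15² × mean(4 corners)
unit = 2.15² × 0.832 / (4×255) = 0.00377051 mm³ per gray-sum
row 0: Σ corner-gray over 3 cells = 2108  → 7.9482
row 1: Σ corner-gray over 3 cells = 2048  → 7.7220
row 2: Σ corner-gray over 3 cells = 2092  → 7.8879
row 3: Σ corner-gray over 3 cells = 1699  → 6.4061
row 4: Σ corner-gray over 3 cells = 1447  → 5.4559
row 5: Σ corner-gray over 3 cells = 1427  → 5.3805
row 6: Σ corner-gray over 3 cells = 1473  → 5.5540
row 7: Σ corner-gray over 3 cells = 1860  → 7.0131
Σ rows: total corner-gray = 14154  → 53.3678 mm³


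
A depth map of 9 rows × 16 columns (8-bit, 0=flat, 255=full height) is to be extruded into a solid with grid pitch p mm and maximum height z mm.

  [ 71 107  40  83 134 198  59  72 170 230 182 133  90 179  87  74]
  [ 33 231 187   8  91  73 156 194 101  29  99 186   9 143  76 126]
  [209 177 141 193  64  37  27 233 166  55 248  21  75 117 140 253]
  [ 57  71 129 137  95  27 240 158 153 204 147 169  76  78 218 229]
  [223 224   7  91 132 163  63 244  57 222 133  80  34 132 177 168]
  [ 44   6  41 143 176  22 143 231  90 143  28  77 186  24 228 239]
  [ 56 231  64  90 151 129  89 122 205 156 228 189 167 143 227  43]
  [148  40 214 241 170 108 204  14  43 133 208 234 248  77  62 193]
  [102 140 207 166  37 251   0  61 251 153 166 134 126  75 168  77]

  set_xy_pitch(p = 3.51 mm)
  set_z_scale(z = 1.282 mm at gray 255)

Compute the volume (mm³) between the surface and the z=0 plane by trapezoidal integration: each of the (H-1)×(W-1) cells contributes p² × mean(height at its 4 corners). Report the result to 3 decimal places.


966.491

height_mm = gray/255 × 1.282; cell vol = 3.51² × mean(4 corners)
unit = 3.51² × 1.282 / (4×255) = 0.0154847 mm³ per gray-sum
row 0: Σ corner-gray over 15 cells = 6998  → 108.3618
row 1: Σ corner-gray over 15 cells = 7175  → 111.1025
row 2: Σ corner-gray over 15 cells = 7940  → 122.9483
row 3: Σ corner-gray over 15 cells = 7999  → 123.8619
row 4: Σ corner-gray over 15 cells = 7268  → 112.5426
row 5: Σ corner-gray over 15 cells = 7840  → 121.3998
row 6: Σ corner-gray over 15 cells = 8814  → 136.4819
row 7: Σ corner-gray over 15 cells = 8382  → 129.7925
Σ rows: total corner-gray = 62416  → 966.4915 mm³


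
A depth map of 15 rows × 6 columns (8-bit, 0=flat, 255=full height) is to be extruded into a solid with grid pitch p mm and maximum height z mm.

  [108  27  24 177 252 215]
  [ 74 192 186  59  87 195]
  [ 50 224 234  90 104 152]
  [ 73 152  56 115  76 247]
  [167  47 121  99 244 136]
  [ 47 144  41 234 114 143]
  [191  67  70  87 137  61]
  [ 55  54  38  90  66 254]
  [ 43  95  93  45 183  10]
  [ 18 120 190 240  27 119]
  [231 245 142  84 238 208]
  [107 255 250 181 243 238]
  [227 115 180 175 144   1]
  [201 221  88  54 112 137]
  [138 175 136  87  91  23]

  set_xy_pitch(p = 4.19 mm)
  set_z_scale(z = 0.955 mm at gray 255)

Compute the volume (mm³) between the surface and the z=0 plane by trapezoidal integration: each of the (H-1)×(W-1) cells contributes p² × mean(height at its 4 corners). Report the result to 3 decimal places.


height_mm = gray/255 × 0.955; cell vol = 4.19² × mean(4 corners)
unit = 4.19² × 0.955 / (4×255) = 0.0164373 mm³ per gray-sum
row 0: Σ corner-gray over 5 cells = 2600  → 42.7371
row 1: Σ corner-gray over 5 cells = 2823  → 46.4026
row 2: Σ corner-gray over 5 cells = 2624  → 43.1316
row 3: Σ corner-gray over 5 cells = 2443  → 40.1564
row 4: Σ corner-gray over 5 cells = 2581  → 42.4247
row 5: Σ corner-gray over 5 cells = 2230  → 36.6552
row 6: Σ corner-gray over 5 cells = 1779  → 29.2420
row 7: Σ corner-gray over 5 cells = 1690  → 27.7791
row 8: Σ corner-gray over 5 cells = 2176  → 35.7676
row 9: Σ corner-gray over 5 cells = 3148  → 51.7447
row 10: Σ corner-gray over 5 cells = 4060  → 66.7356
row 11: Σ corner-gray over 5 cells = 3659  → 60.1442
row 12: Σ corner-gray over 5 cells = 2744  → 45.1040
row 13: Σ corner-gray over 5 cells = 2427  → 39.8934
Σ rows: total corner-gray = 36984  → 607.9182 mm³

607.918


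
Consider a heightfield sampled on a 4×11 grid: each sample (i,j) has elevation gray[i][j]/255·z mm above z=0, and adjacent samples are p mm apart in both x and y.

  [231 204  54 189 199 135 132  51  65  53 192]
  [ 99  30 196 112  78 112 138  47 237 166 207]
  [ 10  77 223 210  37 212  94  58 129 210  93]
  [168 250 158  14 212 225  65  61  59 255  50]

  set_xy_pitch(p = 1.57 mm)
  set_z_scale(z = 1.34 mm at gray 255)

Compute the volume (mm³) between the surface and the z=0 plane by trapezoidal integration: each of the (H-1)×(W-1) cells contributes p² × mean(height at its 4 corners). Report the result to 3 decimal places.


50.791

height_mm = gray/255 × 1.34; cell vol = 1.57² × mean(4 corners)
unit = 1.57² × 1.34 / (4×255) = 0.0032382 mm³ per gray-sum
row 0: Σ corner-gray over 10 cells = 5125  → 16.5958
row 1: Σ corner-gray over 10 cells = 5141  → 16.6476
row 2: Σ corner-gray over 10 cells = 5419  → 17.5478
Σ rows: total corner-gray = 15685  → 50.7912 mm³


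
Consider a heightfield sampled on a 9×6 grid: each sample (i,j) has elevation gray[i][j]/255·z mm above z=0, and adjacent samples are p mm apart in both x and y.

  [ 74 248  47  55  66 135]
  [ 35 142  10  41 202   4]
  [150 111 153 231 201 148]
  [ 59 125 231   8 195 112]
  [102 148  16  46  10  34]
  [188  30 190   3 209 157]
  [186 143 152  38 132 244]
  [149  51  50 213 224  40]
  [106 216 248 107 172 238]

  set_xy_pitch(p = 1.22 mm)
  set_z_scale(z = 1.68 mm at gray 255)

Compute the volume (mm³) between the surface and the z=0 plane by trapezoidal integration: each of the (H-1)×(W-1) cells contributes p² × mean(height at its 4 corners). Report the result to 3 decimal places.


height_mm = gray/255 × 1.68; cell vol = 1.22² × mean(4 corners)
unit = 1.22² × 1.68 / (4×255) = 0.00245148 mm³ per gray-sum
row 0: Σ corner-gray over 5 cells = 1870  → 4.5843
row 1: Σ corner-gray over 5 cells = 2519  → 6.1753
row 2: Σ corner-gray over 5 cells = 2979  → 7.3030
row 3: Σ corner-gray over 5 cells = 1865  → 4.5720
row 4: Σ corner-gray over 5 cells = 1785  → 4.3759
row 5: Σ corner-gray over 5 cells = 2569  → 6.2979
row 6: Σ corner-gray over 5 cells = 2625  → 6.4351
row 7: Σ corner-gray over 5 cells = 3095  → 7.5873
Σ rows: total corner-gray = 19307  → 47.3308 mm³

47.331


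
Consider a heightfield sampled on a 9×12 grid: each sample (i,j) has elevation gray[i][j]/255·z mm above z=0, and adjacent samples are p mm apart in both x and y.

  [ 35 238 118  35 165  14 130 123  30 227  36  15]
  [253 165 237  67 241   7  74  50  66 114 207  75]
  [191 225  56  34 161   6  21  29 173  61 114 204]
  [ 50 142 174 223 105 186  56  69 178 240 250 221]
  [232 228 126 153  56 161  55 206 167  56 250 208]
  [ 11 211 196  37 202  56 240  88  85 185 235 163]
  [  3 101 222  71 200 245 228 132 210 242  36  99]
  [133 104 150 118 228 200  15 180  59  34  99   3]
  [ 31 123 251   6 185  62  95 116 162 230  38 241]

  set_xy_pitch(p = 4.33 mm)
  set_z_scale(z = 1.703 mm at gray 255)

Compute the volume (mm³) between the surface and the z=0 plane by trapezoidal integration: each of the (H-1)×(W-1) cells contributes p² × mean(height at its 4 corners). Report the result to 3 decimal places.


1476.702

height_mm = gray/255 × 1.703; cell vol = 4.33² × mean(4 corners)
unit = 4.33² × 1.703 / (4×255) = 0.0313033 mm³ per gray-sum
row 0: Σ corner-gray over 11 cells = 5066  → 158.5826
row 1: Σ corner-gray over 11 cells = 4939  → 154.6071
row 2: Σ corner-gray over 11 cells = 5672  → 177.5524
row 3: Σ corner-gray over 11 cells = 6873  → 215.1477
row 4: Σ corner-gray over 11 cells = 6600  → 206.6018
row 5: Σ corner-gray over 11 cells = 6720  → 210.3582
row 6: Σ corner-gray over 11 cells = 5986  → 187.3816
row 7: Σ corner-gray over 11 cells = 5318  → 166.4710
Σ rows: total corner-gray = 47174  → 1476.7024 mm³


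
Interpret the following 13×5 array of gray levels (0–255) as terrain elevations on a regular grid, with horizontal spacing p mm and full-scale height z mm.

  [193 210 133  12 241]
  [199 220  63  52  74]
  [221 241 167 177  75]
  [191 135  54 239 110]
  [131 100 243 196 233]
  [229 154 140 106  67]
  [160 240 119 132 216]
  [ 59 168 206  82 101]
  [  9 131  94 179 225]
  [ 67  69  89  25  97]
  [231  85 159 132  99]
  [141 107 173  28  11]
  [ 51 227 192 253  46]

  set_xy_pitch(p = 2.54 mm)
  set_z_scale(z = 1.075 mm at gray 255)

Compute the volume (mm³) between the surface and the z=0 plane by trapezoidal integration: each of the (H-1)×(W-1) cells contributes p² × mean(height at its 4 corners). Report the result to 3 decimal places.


height_mm = gray/255 × 1.075; cell vol = 2.54² × mean(4 corners)
unit = 2.54² × 1.075 / (4×255) = 0.00679948 mm³ per gray-sum
row 0: Σ corner-gray over 4 cells = 2087  → 14.1905
row 1: Σ corner-gray over 4 cells = 2409  → 16.3799
row 2: Σ corner-gray over 4 cells = 2623  → 17.8350
row 3: Σ corner-gray over 4 cells = 2599  → 17.6718
row 4: Σ corner-gray over 4 cells = 2538  → 17.2571
row 5: Σ corner-gray over 4 cells = 2454  → 16.6859
row 6: Σ corner-gray over 4 cells = 2430  → 16.5227
row 7: Σ corner-gray over 4 cells = 2114  → 14.3741
row 8: Σ corner-gray over 4 cells = 1572  → 10.6888
row 9: Σ corner-gray over 4 cells = 1612  → 10.9608
row 10: Σ corner-gray over 4 cells = 1850  → 12.5790
row 11: Σ corner-gray over 4 cells = 2209  → 15.0201
Σ rows: total corner-gray = 26497  → 180.1658 mm³

180.166


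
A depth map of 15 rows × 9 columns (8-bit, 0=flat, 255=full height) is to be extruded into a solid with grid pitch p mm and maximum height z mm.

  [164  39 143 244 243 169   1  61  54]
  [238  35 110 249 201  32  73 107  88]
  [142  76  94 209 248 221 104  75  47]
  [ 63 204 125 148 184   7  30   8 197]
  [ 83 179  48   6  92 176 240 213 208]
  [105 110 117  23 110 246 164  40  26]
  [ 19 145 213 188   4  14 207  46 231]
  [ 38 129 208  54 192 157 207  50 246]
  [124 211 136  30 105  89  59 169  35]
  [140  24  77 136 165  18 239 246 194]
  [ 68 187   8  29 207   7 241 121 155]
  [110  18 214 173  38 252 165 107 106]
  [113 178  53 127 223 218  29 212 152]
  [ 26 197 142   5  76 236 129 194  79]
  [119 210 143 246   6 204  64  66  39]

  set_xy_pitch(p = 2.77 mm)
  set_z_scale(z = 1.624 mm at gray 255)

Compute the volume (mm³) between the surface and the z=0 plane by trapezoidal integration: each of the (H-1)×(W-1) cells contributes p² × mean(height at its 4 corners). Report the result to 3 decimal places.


690.865

height_mm = gray/255 × 1.624; cell vol = 2.77² × mean(4 corners)
unit = 2.77² × 1.624 / (4×255) = 0.0122165 mm³ per gray-sum
row 0: Σ corner-gray over 8 cells = 3958  → 48.3528
row 1: Σ corner-gray over 8 cells = 4183  → 51.1015
row 2: Σ corner-gray over 8 cells = 3915  → 47.8274
row 3: Σ corner-gray over 8 cells = 3871  → 47.2899
row 4: Σ corner-gray over 8 cells = 3950  → 48.2550
row 5: Σ corner-gray over 8 cells = 3635  → 44.4068
row 6: Σ corner-gray over 8 cells = 4162  → 50.8449
row 7: Σ corner-gray over 8 cells = 4035  → 49.2934
row 8: Σ corner-gray over 8 cells = 3901  → 47.6564
row 9: Σ corner-gray over 8 cells = 3967  → 48.4627
row 10: Σ corner-gray over 8 cells = 3973  → 48.5360
row 11: Σ corner-gray over 8 cells = 4495  → 54.9130
row 12: Σ corner-gray over 8 cells = 4408  → 53.8502
row 13: Σ corner-gray over 8 cells = 4099  → 50.0753
Σ rows: total corner-gray = 56552  → 690.8653 mm³


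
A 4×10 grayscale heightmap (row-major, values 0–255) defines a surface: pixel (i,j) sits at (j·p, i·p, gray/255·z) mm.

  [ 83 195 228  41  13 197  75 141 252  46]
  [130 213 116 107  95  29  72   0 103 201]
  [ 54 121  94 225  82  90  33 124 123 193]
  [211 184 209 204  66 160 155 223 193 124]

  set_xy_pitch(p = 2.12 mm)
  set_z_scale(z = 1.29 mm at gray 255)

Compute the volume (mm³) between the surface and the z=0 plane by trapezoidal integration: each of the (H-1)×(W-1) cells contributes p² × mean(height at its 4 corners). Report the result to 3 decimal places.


height_mm = gray/255 × 1.29; cell vol = 2.12² × mean(4 corners)
unit = 2.12² × 1.29 / (4×255) = 0.00568409 mm³ per gray-sum
row 0: Σ corner-gray over 9 cells = 4214  → 23.9528
row 1: Σ corner-gray over 9 cells = 3832  → 21.7814
row 2: Σ corner-gray over 9 cells = 5154  → 29.2958
Σ rows: total corner-gray = 13200  → 75.0300 mm³

75.030


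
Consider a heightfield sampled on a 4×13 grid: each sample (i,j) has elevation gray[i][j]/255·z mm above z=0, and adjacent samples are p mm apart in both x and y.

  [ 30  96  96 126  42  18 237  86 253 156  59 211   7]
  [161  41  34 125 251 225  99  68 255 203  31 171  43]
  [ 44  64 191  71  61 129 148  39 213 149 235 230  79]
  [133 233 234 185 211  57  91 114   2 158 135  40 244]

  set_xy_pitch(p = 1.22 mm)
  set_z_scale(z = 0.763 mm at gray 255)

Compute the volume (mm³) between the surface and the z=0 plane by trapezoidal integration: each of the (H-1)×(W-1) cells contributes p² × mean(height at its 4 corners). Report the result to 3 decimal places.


21.021

height_mm = gray/255 × 0.763; cell vol = 1.22² × mean(4 corners)
unit = 1.22² × 0.763 / (4×255) = 0.00111338 mm³ per gray-sum
row 0: Σ corner-gray over 12 cells = 6007  → 6.6881
row 1: Σ corner-gray over 12 cells = 6393  → 7.1178
row 2: Σ corner-gray over 12 cells = 6480  → 7.2147
Σ rows: total corner-gray = 18880  → 21.0206 mm³


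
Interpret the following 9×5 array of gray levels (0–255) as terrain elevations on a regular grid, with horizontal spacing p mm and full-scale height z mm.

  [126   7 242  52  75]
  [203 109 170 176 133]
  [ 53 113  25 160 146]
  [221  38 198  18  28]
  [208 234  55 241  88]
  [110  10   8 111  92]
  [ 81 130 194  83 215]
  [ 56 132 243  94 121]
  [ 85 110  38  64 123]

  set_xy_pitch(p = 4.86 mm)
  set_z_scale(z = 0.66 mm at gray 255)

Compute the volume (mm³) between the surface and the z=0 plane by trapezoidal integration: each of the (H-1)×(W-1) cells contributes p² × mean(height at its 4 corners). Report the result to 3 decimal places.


230.976

height_mm = gray/255 × 0.66; cell vol = 4.86² × mean(4 corners)
unit = 4.86² × 0.66 / (4×255) = 0.0152833 mm³ per gray-sum
row 0: Σ corner-gray over 4 cells = 2049  → 31.3154
row 1: Σ corner-gray over 4 cells = 2041  → 31.1932
row 2: Σ corner-gray over 4 cells = 1552  → 23.7196
row 3: Σ corner-gray over 4 cells = 2113  → 32.2936
row 4: Σ corner-gray over 4 cells = 1816  → 27.7544
row 5: Σ corner-gray over 4 cells = 1570  → 23.9947
row 6: Σ corner-gray over 4 cells = 2225  → 34.0053
row 7: Σ corner-gray over 4 cells = 1747  → 26.6999
Σ rows: total corner-gray = 15113  → 230.9761 mm³


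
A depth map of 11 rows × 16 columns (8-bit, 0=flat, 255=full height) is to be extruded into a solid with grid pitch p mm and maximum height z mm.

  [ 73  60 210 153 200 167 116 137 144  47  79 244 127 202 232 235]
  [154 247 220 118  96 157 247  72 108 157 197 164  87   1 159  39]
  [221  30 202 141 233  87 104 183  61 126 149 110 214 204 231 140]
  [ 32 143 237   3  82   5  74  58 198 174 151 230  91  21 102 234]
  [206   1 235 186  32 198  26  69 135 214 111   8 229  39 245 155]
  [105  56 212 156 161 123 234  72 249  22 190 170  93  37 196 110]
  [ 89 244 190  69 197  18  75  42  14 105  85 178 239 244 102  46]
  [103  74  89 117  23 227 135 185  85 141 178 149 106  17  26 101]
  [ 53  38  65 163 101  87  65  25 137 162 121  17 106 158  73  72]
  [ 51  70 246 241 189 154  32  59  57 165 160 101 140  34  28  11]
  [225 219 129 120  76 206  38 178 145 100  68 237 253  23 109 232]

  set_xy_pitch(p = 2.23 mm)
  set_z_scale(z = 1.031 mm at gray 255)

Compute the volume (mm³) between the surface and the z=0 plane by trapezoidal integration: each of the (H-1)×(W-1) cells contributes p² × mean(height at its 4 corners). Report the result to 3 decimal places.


height_mm = gray/255 × 1.031; cell vol = 2.23² × mean(4 corners)
unit = 2.23² × 1.031 / (4×255) = 0.00502653 mm³ per gray-sum
row 0: Σ corner-gray over 15 cells = 8797  → 44.2184
row 1: Σ corner-gray over 15 cells = 8764  → 44.0525
row 2: Σ corner-gray over 15 cells = 7915  → 39.7850
row 3: Σ corner-gray over 15 cells = 7221  → 36.2966
row 4: Σ corner-gray over 15 cells = 7974  → 40.0815
row 5: Σ corner-gray over 15 cells = 7896  → 39.6895
row 6: Σ corner-gray over 15 cells = 7047  → 35.4220
row 7: Σ corner-gray over 15 cells = 6069  → 30.5060
row 8: Σ corner-gray over 15 cells = 6175  → 31.0388
row 9: Σ corner-gray over 15 cells = 7673  → 38.5686
Σ rows: total corner-gray = 75531  → 379.6588 mm³

379.659


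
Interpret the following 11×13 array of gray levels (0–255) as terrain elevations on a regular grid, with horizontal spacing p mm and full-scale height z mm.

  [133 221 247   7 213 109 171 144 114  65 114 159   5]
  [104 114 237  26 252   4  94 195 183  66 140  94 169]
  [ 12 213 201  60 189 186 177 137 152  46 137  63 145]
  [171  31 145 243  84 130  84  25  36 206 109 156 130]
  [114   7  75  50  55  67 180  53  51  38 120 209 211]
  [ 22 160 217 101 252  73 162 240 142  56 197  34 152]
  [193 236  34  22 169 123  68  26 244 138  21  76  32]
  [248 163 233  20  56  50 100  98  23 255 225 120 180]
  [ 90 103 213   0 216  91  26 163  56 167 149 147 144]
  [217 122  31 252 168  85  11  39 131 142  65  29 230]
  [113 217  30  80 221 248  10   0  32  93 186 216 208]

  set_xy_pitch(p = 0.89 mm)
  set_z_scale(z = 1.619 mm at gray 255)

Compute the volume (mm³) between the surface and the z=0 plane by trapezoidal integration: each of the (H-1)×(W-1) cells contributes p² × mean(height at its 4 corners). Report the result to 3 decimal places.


72.948

height_mm = gray/255 × 1.619; cell vol = 0.89² × mean(4 corners)
unit = 0.89² × 1.619 / (4×255) = 0.00125726 mm³ per gray-sum
row 0: Σ corner-gray over 12 cells = 6349  → 7.9824
row 1: Σ corner-gray over 12 cells = 6362  → 7.9987
row 2: Σ corner-gray over 12 cells = 6078  → 7.6417
row 3: Σ corner-gray over 12 cells = 4934  → 6.2033
row 4: Σ corner-gray over 12 cells = 5577  → 7.0118
row 5: Σ corner-gray over 12 cells = 5981  → 7.5197
row 6: Σ corner-gray over 12 cells = 5653  → 7.1073
row 7: Σ corner-gray over 12 cells = 6010  → 7.5562
row 8: Σ corner-gray over 12 cells = 5493  → 6.9062
row 9: Σ corner-gray over 12 cells = 5584  → 7.0206
Σ rows: total corner-gray = 58021  → 72.9477 mm³


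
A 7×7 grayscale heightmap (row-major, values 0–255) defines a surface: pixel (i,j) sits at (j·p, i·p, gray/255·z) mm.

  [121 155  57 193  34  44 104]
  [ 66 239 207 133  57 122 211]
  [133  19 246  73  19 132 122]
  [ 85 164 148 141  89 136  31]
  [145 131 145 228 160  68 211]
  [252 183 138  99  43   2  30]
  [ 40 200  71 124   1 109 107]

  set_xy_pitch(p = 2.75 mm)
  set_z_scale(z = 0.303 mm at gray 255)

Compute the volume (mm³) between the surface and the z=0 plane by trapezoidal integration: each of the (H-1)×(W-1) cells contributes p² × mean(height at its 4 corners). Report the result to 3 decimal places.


39.107

height_mm = gray/255 × 0.303; cell vol = 2.75² × mean(4 corners)
unit = 2.75² × 0.303 / (4×255) = 0.00224651 mm³ per gray-sum
row 0: Σ corner-gray over 6 cells = 2984  → 6.7036
row 1: Σ corner-gray over 6 cells = 3026  → 6.7979
row 2: Σ corner-gray over 6 cells = 2705  → 6.0768
row 3: Σ corner-gray over 6 cells = 3292  → 7.3955
row 4: Σ corner-gray over 6 cells = 3032  → 6.8114
row 5: Σ corner-gray over 6 cells = 2369  → 5.3220
Σ rows: total corner-gray = 17408  → 39.1072 mm³


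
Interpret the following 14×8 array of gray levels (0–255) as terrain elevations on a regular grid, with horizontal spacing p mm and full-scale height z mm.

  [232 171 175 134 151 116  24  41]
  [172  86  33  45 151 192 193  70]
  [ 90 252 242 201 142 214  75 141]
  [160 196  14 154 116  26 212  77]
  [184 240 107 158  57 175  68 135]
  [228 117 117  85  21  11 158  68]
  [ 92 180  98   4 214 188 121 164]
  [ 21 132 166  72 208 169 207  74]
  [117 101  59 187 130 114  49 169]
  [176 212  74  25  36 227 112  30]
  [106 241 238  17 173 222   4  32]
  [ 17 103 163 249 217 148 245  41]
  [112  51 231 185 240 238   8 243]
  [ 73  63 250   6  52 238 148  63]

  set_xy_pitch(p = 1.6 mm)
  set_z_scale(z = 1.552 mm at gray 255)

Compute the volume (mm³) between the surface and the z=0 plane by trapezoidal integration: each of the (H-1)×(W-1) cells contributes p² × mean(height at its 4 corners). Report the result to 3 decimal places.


height_mm = gray/255 × 1.552; cell vol = 1.6² × mean(4 corners)
unit = 1.6² × 1.552 / (4×255) = 0.00389522 mm³ per gray-sum
row 0: Σ corner-gray over 7 cells = 3457  → 13.4658
row 1: Σ corner-gray over 7 cells = 4125  → 16.0678
row 2: Σ corner-gray over 7 cells = 4156  → 16.1885
row 3: Σ corner-gray over 7 cells = 3602  → 14.0306
row 4: Σ corner-gray over 7 cells = 3243  → 12.6322
row 5: Σ corner-gray over 7 cells = 3180  → 12.3868
row 6: Σ corner-gray over 7 cells = 3869  → 15.0706
row 7: Σ corner-gray over 7 cells = 3569  → 13.9020
row 8: Σ corner-gray over 7 cells = 3144  → 12.2466
row 9: Σ corner-gray over 7 cells = 3506  → 13.6566
row 10: Σ corner-gray over 7 cells = 4236  → 16.5001
row 11: Σ corner-gray over 7 cells = 4569  → 17.7972
row 12: Σ corner-gray over 7 cells = 3911  → 15.2342
Σ rows: total corner-gray = 48567  → 189.1789 mm³

189.179


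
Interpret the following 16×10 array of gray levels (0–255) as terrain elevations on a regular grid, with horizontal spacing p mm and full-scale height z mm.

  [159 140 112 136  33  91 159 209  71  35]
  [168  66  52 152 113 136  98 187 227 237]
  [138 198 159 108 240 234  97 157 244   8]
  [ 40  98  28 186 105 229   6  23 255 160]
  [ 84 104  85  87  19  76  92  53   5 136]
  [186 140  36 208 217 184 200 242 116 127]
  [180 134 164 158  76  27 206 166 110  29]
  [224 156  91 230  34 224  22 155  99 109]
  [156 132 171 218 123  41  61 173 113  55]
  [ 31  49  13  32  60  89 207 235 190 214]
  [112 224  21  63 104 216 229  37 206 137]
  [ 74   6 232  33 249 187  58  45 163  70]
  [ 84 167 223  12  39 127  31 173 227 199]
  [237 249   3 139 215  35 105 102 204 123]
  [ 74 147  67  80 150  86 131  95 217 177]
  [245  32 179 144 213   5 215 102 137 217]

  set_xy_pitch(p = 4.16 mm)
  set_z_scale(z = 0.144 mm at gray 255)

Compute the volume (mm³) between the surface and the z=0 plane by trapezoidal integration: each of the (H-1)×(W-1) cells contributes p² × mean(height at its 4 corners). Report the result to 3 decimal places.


168.631

height_mm = gray/255 × 0.144; cell vol = 4.16² × mean(4 corners)
unit = 4.16² × 0.144 / (4×255) = 0.00244314 mm³ per gray-sum
row 0: Σ corner-gray over 9 cells = 4563  → 11.1481
row 1: Σ corner-gray over 9 cells = 5487  → 13.4055
row 2: Σ corner-gray over 9 cells = 5080  → 12.4112
row 3: Σ corner-gray over 9 cells = 3322  → 8.1161
row 4: Σ corner-gray over 9 cells = 4261  → 10.4102
row 5: Σ corner-gray over 9 cells = 5290  → 12.9242
row 6: Σ corner-gray over 9 cells = 4646  → 11.3508
row 7: Σ corner-gray over 9 cells = 4630  → 11.3118
row 8: Σ corner-gray over 9 cells = 4270  → 10.4322
row 9: Σ corner-gray over 9 cells = 4444  → 10.8573
row 10: Σ corner-gray over 9 cells = 4539  → 11.0894
row 11: Σ corner-gray over 9 cells = 4371  → 10.6790
row 12: Σ corner-gray over 9 cells = 4745  → 11.5927
row 13: Σ corner-gray over 9 cells = 4661  → 11.3875
row 14: Σ corner-gray over 9 cells = 4713  → 11.5145
Σ rows: total corner-gray = 69022  → 168.6307 mm³


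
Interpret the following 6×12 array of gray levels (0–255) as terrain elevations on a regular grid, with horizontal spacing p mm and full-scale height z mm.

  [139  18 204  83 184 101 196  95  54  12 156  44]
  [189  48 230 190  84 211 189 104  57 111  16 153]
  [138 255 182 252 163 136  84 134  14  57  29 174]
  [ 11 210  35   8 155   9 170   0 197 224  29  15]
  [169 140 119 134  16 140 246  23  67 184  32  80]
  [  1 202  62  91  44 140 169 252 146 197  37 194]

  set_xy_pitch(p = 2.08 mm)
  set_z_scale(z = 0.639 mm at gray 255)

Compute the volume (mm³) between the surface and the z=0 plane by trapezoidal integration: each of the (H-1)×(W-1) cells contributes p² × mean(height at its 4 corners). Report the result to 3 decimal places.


70.085

height_mm = gray/255 × 0.639; cell vol = 2.08² × mean(4 corners)
unit = 2.08² × 0.639 / (4×255) = 0.00271036 mm³ per gray-sum
row 0: Σ corner-gray over 11 cells = 5211  → 14.1237
row 1: Σ corner-gray over 11 cells = 5746  → 15.5737
row 2: Σ corner-gray over 11 cells = 5024  → 13.6169
row 3: Σ corner-gray over 11 cells = 4551  → 12.3349
row 4: Σ corner-gray over 11 cells = 5326  → 14.4354
Σ rows: total corner-gray = 25858  → 70.0845 mm³


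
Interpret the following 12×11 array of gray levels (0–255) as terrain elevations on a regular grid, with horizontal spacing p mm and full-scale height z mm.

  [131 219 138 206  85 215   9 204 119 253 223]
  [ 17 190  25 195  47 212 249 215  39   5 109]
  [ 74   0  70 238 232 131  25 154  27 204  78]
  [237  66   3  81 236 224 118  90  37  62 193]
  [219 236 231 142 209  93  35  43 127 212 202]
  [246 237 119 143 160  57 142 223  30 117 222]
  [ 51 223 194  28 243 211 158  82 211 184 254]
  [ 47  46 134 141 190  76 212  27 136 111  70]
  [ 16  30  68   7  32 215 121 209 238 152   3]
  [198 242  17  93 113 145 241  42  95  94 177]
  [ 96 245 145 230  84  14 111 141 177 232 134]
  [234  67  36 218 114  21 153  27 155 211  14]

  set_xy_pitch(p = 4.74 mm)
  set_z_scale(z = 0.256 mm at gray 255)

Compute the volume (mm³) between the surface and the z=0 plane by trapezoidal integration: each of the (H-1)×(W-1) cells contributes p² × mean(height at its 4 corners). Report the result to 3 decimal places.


328.592

height_mm = gray/255 × 0.256; cell vol = 4.74² × mean(4 corners)
unit = 4.74² × 0.256 / (4×255) = 0.00563893 mm³ per gray-sum
row 0: Σ corner-gray over 10 cells = 5730  → 32.3111
row 1: Σ corner-gray over 10 cells = 4794  → 27.0330
row 2: Σ corner-gray over 10 cells = 4578  → 25.8150
row 3: Σ corner-gray over 10 cells = 5341  → 30.1175
row 4: Σ corner-gray over 10 cells = 6001  → 33.8392
row 5: Σ corner-gray over 10 cells = 6297  → 35.5083
row 6: Σ corner-gray over 10 cells = 5636  → 31.7810
row 7: Σ corner-gray over 10 cells = 4426  → 24.9579
row 8: Σ corner-gray over 10 cells = 4702  → 26.5142
row 9: Σ corner-gray over 10 cells = 5527  → 31.1663
row 10: Σ corner-gray over 10 cells = 5240  → 29.5480
Σ rows: total corner-gray = 58272  → 328.5916 mm³
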